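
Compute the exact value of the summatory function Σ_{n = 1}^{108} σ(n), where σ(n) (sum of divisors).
Σ_{n ≤ 108} σ(n) = 9673

Compute σ(n) for each 1 ≤ n ≤ 108: σ(1) = 1, σ(2) = 3, σ(3) = 4, σ(4) = 7, σ(5) = 6, σ(6) = 12, σ(7) = 8, σ(8) = 15, σ(9) = 13, σ(10) = 18, σ(11) = 12, σ(12) = 28, σ(13) = 14, σ(14) = 24, σ(15) = 24, σ(16) = 31, σ(17) = 18, σ(18) = 39, σ(19) = 20, σ(20) = 42, σ(21) = 32, σ(22) = 36, σ(23) = 24, σ(24) = 60, σ(25) = 31, σ(26) = 42, σ(27) = 40, σ(28) = 56, σ(29) = 30, σ(30) = 72, σ(31) = 32, σ(32) = 63, σ(33) = 48, σ(34) = 54, σ(35) = 48, σ(36) = 91, σ(37) = 38, σ(38) = 60, σ(39) = 56, σ(40) = 90, σ(41) = 42, σ(42) = 96, σ(43) = 44, σ(44) = 84, σ(45) = 78, σ(46) = 72, σ(47) = 48, σ(48) = 124, σ(49) = 57, σ(50) = 93, σ(51) = 72, σ(52) = 98, σ(53) = 54, σ(54) = 120, σ(55) = 72, σ(56) = 120, σ(57) = 80, σ(58) = 90, σ(59) = 60, σ(60) = 168, σ(61) = 62, σ(62) = 96, σ(63) = 104, σ(64) = 127, σ(65) = 84, σ(66) = 144, σ(67) = 68, σ(68) = 126, σ(69) = 96, σ(70) = 144, σ(71) = 72, σ(72) = 195, σ(73) = 74, σ(74) = 114, σ(75) = 124, σ(76) = 140, σ(77) = 96, σ(78) = 168, σ(79) = 80, σ(80) = 186, σ(81) = 121, σ(82) = 126, σ(83) = 84, σ(84) = 224, σ(85) = 108, σ(86) = 132, σ(87) = 120, σ(88) = 180, σ(89) = 90, σ(90) = 234, σ(91) = 112, σ(92) = 168, σ(93) = 128, σ(94) = 144, σ(95) = 120, σ(96) = 252, σ(97) = 98, σ(98) = 171, σ(99) = 156, σ(100) = 217, σ(101) = 102, σ(102) = 216, σ(103) = 104, σ(104) = 210, σ(105) = 192, σ(106) = 162, σ(107) = 108, σ(108) = 280. Summing all 108 values: 9673. (Average order: Σ_{n ≤ x} σ(n) ~ (π²/12) x². For x = 108, (π²/12)·108² ≈ 9593.26.)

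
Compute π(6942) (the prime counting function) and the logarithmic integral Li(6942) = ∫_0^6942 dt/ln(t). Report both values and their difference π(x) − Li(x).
π(6942) = 890;  Li(6942) ≈ 907.78;  π(x) − Li(x) ≈ -17.78.

Direct count of primes ≤ 6942 gives π(6942) = 890. Numerical evaluation of the logarithmic integral gives Li(6942) ≈ 907.78. The difference π(x) − Li(x) ≈ -17.78 is typically negative for small/moderate x (Li(x) overestimates), though Littlewood's theorem shows this sign changes infinitely often.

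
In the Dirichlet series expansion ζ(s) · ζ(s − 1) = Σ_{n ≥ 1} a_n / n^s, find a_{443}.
σ(443) = 444

In the product (Σ m^0/m^s)(Σ k / k^s) = Σ (Σ_{d | n} d) / n^s, the coefficient of 1/n^s is σ(n) = Σ_{d | n} d. For n = 443, divisors are [1, 443]; summing: σ(443) = 444.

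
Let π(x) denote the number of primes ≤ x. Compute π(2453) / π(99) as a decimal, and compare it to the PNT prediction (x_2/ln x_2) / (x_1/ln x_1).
π(2453)/π(99) = 363/25 ≈ 14.5200;  PNT prediction ≈ 14.5876.

π(99) = 25 and π(2453) = 363, so π(2453)/π(99) ≈ 14.5200. The PNT-predicted ratio is (2453/ln(2453)) / (99/ln(99)) ≈ 14.5876. The two agree to within a few percent, as expected.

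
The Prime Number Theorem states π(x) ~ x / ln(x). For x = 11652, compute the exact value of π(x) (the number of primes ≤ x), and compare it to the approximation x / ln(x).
π(11652) = 1399;  x/ln(x) ≈ 1244.44;  relative error ≈ 11.05%.

Directly count primes up to 11652: π(11652) = 1399. The PNT approximation gives 11652/ln(11652) ≈ 11652/9.36323 ≈ 1244.44. Relative error (π(x) − x/ln(x)) / π(x) ≈ 11.05%; the approximation is known to undercount slightly (Li(x) is a better estimate).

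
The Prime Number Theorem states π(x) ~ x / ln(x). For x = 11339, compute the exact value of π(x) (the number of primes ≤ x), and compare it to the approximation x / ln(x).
π(11339) = 1370;  x/ln(x) ≈ 1214.55;  relative error ≈ 11.35%.

Directly count primes up to 11339: π(11339) = 1370. The PNT approximation gives 11339/ln(11339) ≈ 11339/9.33600 ≈ 1214.55. Relative error (π(x) − x/ln(x)) / π(x) ≈ 11.35%; the approximation is known to undercount slightly (Li(x) is a better estimate).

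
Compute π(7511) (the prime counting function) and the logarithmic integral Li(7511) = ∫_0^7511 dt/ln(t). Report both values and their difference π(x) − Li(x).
π(7511) = 951;  Li(7511) ≈ 971.82;  π(x) − Li(x) ≈ -20.82.

Direct count of primes ≤ 7511 gives π(7511) = 951. Numerical evaluation of the logarithmic integral gives Li(7511) ≈ 971.82. The difference π(x) − Li(x) ≈ -20.82 is typically negative for small/moderate x (Li(x) overestimates), though Littlewood's theorem shows this sign changes infinitely often.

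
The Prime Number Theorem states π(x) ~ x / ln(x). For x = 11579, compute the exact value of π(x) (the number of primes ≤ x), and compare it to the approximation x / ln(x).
π(11579) = 1393;  x/ln(x) ≈ 1237.48;  relative error ≈ 11.16%.

Directly count primes up to 11579: π(11579) = 1393. The PNT approximation gives 11579/ln(11579) ≈ 11579/9.35695 ≈ 1237.48. Relative error (π(x) − x/ln(x)) / π(x) ≈ 11.16%; the approximation is known to undercount slightly (Li(x) is a better estimate).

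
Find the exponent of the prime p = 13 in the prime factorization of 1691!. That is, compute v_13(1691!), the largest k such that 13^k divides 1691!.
v_13(1691!) = 140

Legendre's formula: v_p(n!) = Σ_{k ≥ 1} ⌊n / p^k⌋. For p = 13, n = 1691, the terms are:
  ⌊1691/13^1⌋ = ⌊1691/13⌋ = 130
  ⌊1691/13^2⌋ = ⌊1691/169⌋ = 10
(the next term ⌊1691/13^3⌋ = 0, terminating the sum). Summing: v_13(1691!) = 130 + 10 = 140.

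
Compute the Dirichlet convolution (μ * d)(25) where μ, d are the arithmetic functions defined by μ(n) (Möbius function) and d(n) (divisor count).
(μ * d)(25) = 1

Divisors of 25: [1, 5, 25]. For each d | 25:
  d = 1: μ(1) · d(25/1) = 1 · 3 = 3
  d = 5: μ(5) · d(25/5) = -1 · 2 = -2
  d = 25: μ(25) · d(25/25) = 0 · 1 = 0
Summing: (μ * d)(25) = 3 + -2 + 0 = 1.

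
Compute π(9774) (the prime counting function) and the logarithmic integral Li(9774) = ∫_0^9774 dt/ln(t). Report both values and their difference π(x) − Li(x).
π(9774) = 1205;  Li(9774) ≈ 1221.57;  π(x) − Li(x) ≈ -16.57.

Direct count of primes ≤ 9774 gives π(9774) = 1205. Numerical evaluation of the logarithmic integral gives Li(9774) ≈ 1221.57. The difference π(x) − Li(x) ≈ -16.57 is typically negative for small/moderate x (Li(x) overestimates), though Littlewood's theorem shows this sign changes infinitely often.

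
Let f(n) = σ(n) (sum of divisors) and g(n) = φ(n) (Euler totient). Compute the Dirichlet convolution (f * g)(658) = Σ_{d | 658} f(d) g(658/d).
(σ * φ)(658) = 5264

Divisors of 658: [1, 2, 7, 14, 47, 94, 329, 658]. For each d | 658:
  d = 1: σ(1) · φ(658/1) = 1 · 276 = 276
  d = 2: σ(2) · φ(658/2) = 3 · 276 = 828
  d = 7: σ(7) · φ(658/7) = 8 · 46 = 368
  d = 14: σ(14) · φ(658/14) = 24 · 46 = 1104
  d = 47: σ(47) · φ(658/47) = 48 · 6 = 288
  d = 94: σ(94) · φ(658/94) = 144 · 6 = 864
  d = 329: σ(329) · φ(658/329) = 384 · 1 = 384
  d = 658: σ(658) · φ(658/658) = 1152 · 1 = 1152
Summing: (σ * φ)(658) = 276 + 828 + 368 + 1104 + 288 + 864 + 384 + 1152 = 5264.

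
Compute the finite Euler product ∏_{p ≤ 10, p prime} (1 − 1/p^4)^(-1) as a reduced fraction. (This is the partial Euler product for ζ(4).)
∏ = 7203/6656

The primes p ≤ 10 are [2, 3, 5, 7]. For each prime, (1 − 1/p^4)^(-1) = p^4 / (p^4 − 1). The product is (1 − 1/2^4)^(-1), (1 − 1/3^4)^(-1), (1 − 1/5^4)^(-1), (1 − 1/7^4)^(-1) = ∏ p^4 / (p^4 − 1) = 7203/6656.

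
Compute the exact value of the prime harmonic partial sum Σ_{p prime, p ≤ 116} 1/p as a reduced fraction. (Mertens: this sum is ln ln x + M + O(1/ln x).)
Σ 1/p = 58472171373748331322981543916880425472323867753/31610054640417607788145206291543662493274686990

π(116) = 30, so the primes ≤ 116 are [2, 3, 5, 7, 11, 13, 17, 19, 23, 29, 31, 37, 41, 43, 47, 53, 59, 61, 67, 71, 73, 79, 83, 89, 97, 101, 103, 107, 109, 113]. Summing 1/p over these primes: 58472171373748331322981543916880425472323867753/31610054640417607788145206291543662493274686990 ≈ 1.8498. Mertens estimate ln ln(116) + 0.2615 ≈ 1.8204.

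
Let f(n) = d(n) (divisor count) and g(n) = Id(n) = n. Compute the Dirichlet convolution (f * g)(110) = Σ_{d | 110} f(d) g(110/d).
(d * Id)(110) = 364

Divisors of 110: [1, 2, 5, 10, 11, 22, 55, 110]. For each d | 110:
  d = 1: d(1) · Id(110/1) = 1 · 110 = 110
  d = 2: d(2) · Id(110/2) = 2 · 55 = 110
  d = 5: d(5) · Id(110/5) = 2 · 22 = 44
  d = 10: d(10) · Id(110/10) = 4 · 11 = 44
  d = 11: d(11) · Id(110/11) = 2 · 10 = 20
  d = 22: d(22) · Id(110/22) = 4 · 5 = 20
  d = 55: d(55) · Id(110/55) = 4 · 2 = 8
  d = 110: d(110) · Id(110/110) = 8 · 1 = 8
Summing: (d * Id)(110) = 110 + 110 + 44 + 44 + 20 + 20 + 8 + 8 = 364.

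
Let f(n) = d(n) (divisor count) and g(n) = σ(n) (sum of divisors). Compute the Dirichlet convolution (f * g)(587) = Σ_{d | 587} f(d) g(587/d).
(d * σ)(587) = 590

Divisors of 587: [1, 587]. For each d | 587:
  d = 1: d(1) · σ(587/1) = 1 · 588 = 588
  d = 587: d(587) · σ(587/587) = 2 · 1 = 2
Summing: (d * σ)(587) = 588 + 2 = 590.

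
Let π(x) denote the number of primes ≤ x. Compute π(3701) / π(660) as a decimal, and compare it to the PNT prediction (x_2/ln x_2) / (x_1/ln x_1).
π(3701)/π(660) = 517/120 ≈ 4.3083;  PNT prediction ≈ 4.4309.

π(660) = 120 and π(3701) = 517, so π(3701)/π(660) ≈ 4.3083. The PNT-predicted ratio is (3701/ln(3701)) / (660/ln(660)) ≈ 4.4309. The two agree to within a few percent, as expected.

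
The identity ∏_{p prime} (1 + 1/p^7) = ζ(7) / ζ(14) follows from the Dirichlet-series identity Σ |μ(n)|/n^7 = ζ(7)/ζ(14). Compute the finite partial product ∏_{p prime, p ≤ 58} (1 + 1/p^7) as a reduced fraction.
∏ = 309952223984670960543603211891856695601672510675385627534277668624533812457091991127236052954668734671204274242309849088/307404601692723276790274585782287621574695329443342398483341336503340384695750533342769593387518417543812906517214978125

The primes p ≤ 58 are [2, 3, 5, 7, 11, 13, 17, 19, 23, 29, 31, 37, 41, 43, 47, 53]. For each, (1 + 1/p^7) = (p^7 + 1)/p^7. Multiplying these fractions over p ∈ [2, 3, 5, 7, 11, 13, 17, 19, 23, 29, 31, 37, 41, 43, 47, 53] gives 309952223984670960543603211891856695601672510675385627534277668624533812457091991127236052954668734671204274242309849088/307404601692723276790274585782287621574695329443342398483341336503340384695750533342769593387518417543812906517214978125. (In the limit P → ∞ this tends to ζ(7)/ζ(14).)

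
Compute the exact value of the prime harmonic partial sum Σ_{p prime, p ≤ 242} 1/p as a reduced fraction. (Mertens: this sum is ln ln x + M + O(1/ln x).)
Σ 1/p = 506873196134241441348690763593294873492730445394823722837469097176314709804649267964680634478659521/256041159035492609053110100510385311995538591998443060216114576417920917800321526504084465112487730

π(242) = 53, so the primes ≤ 242 are [2, 3, 5, 7, 11, 13, 17, 19, 23, 29, 31, 37, 41, 43, 47, 53, 59, 61, 67, 71, 73, 79, 83, 89, 97, 101, 103, 107, 109, 113, 127, 131, 137, 139, 149, 151, 157, 163, 167, 173, 179, 181, 191, 193, 197, 199, 211, 223, 227, 229, 233, 239, 241]. Summing 1/p over these primes: 506873196134241441348690763593294873492730445394823722837469097176314709804649267964680634478659521/256041159035492609053110100510385311995538591998443060216114576417920917800321526504084465112487730 ≈ 1.9797. Mertens estimate ln ln(242) + 0.2615 ≈ 1.9642.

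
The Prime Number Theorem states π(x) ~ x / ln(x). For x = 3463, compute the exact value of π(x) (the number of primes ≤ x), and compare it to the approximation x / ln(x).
π(3463) = 485;  x/ln(x) ≈ 424.91;  relative error ≈ 12.39%.

Directly count primes up to 3463: π(3463) = 485. The PNT approximation gives 3463/ln(3463) ≈ 3463/8.14989 ≈ 424.91. Relative error (π(x) − x/ln(x)) / π(x) ≈ 12.39%; the approximation is known to undercount slightly (Li(x) is a better estimate).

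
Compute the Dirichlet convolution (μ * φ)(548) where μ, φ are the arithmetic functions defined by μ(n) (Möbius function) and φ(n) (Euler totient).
(μ * φ)(548) = 135

Divisors of 548: [1, 2, 4, 137, 274, 548]. For each d | 548:
  d = 1: μ(1) · φ(548/1) = 1 · 272 = 272
  d = 2: μ(2) · φ(548/2) = -1 · 136 = -136
  d = 4: μ(4) · φ(548/4) = 0 · 136 = 0
  d = 137: μ(137) · φ(548/137) = -1 · 2 = -2
  d = 274: μ(274) · φ(548/274) = 1 · 1 = 1
  d = 548: μ(548) · φ(548/548) = 0 · 1 = 0
Summing: (μ * φ)(548) = 272 + -136 + 0 + -2 + 1 + 0 = 135.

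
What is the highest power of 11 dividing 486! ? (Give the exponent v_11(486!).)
v_11(486!) = 48

Legendre's formula: v_p(n!) = Σ_{k ≥ 1} ⌊n / p^k⌋. For p = 11, n = 486, the terms are:
  ⌊486/11^1⌋ = ⌊486/11⌋ = 44
  ⌊486/11^2⌋ = ⌊486/121⌋ = 4
(the next term ⌊486/11^3⌋ = 0, terminating the sum). Summing: v_11(486!) = 44 + 4 = 48.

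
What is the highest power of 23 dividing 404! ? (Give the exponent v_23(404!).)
v_23(404!) = 17

Legendre's formula: v_p(n!) = Σ_{k ≥ 1} ⌊n / p^k⌋. For p = 23, n = 404, the terms are:
  ⌊404/23^1⌋ = ⌊404/23⌋ = 17
(the next term ⌊404/23^2⌋ = 0, terminating the sum). Summing: v_23(404!) = 17 = 17.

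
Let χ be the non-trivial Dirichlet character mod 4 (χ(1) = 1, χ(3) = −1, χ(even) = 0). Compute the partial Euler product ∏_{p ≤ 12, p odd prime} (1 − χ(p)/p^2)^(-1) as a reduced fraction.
∏ = 17787/19520

The odd primes p ≤ 12 are [3, 5, 7, 11]. For each, χ(p) = 1 if p ≡ 1 mod 4, χ(p) = −1 if p ≡ 3 mod 4. Taking (1 − χ(p)/p^2)^(-1) = p^2/(p^2 − χ(p)): (1 − (-1)/3^2)^(-1) · (1 − (1)/5^2)^(-1) · (1 − (-1)/7^2)^(-1) · (1 − (-1)/11^2)^(-1) = 17787/19520.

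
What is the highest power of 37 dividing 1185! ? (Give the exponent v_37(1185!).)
v_37(1185!) = 32

Legendre's formula: v_p(n!) = Σ_{k ≥ 1} ⌊n / p^k⌋. For p = 37, n = 1185, the terms are:
  ⌊1185/37^1⌋ = ⌊1185/37⌋ = 32
(the next term ⌊1185/37^2⌋ = 0, terminating the sum). Summing: v_37(1185!) = 32 = 32.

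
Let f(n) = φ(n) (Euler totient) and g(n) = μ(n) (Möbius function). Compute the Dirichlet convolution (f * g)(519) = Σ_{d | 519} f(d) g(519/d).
(φ * μ)(519) = 171

Divisors of 519: [1, 3, 173, 519]. For each d | 519:
  d = 1: φ(1) · μ(519/1) = 1 · 1 = 1
  d = 3: φ(3) · μ(519/3) = 2 · -1 = -2
  d = 173: φ(173) · μ(519/173) = 172 · -1 = -172
  d = 519: φ(519) · μ(519/519) = 344 · 1 = 344
Summing: (φ * μ)(519) = 1 + -2 + -172 + 344 = 171.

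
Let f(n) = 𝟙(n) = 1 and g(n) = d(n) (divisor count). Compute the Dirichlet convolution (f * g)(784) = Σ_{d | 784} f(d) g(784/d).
(𝟙 * d)(784) = 90

Divisors of 784: [1, 2, 4, 7, 8, 14, 16, 28, 49, 56, 98, 112, 196, 392, 784]. For each d | 784:
  d = 1: 𝟙(1) · d(784/1) = 1 · 15 = 15
  d = 2: 𝟙(2) · d(784/2) = 1 · 12 = 12
  d = 4: 𝟙(4) · d(784/4) = 1 · 9 = 9
  d = 7: 𝟙(7) · d(784/7) = 1 · 10 = 10
  d = 8: 𝟙(8) · d(784/8) = 1 · 6 = 6
  d = 14: 𝟙(14) · d(784/14) = 1 · 8 = 8
  d = 16: 𝟙(16) · d(784/16) = 1 · 3 = 3
  d = 28: 𝟙(28) · d(784/28) = 1 · 6 = 6
  d = 49: 𝟙(49) · d(784/49) = 1 · 5 = 5
  d = 56: 𝟙(56) · d(784/56) = 1 · 4 = 4
  d = 98: 𝟙(98) · d(784/98) = 1 · 4 = 4
  d = 112: 𝟙(112) · d(784/112) = 1 · 2 = 2
  d = 196: 𝟙(196) · d(784/196) = 1 · 3 = 3
  d = 392: 𝟙(392) · d(784/392) = 1 · 2 = 2
  d = 784: 𝟙(784) · d(784/784) = 1 · 1 = 1
Summing: (𝟙 * d)(784) = 15 + 12 + 9 + 10 + 6 + 8 + 3 + 6 + 5 + 4 + 4 + 2 + 3 + 2 + 1 = 90.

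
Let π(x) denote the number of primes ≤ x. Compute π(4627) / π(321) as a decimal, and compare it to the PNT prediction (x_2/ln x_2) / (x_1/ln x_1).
π(4627)/π(321) = 624/66 ≈ 9.4545;  PNT prediction ≈ 9.8572.

π(321) = 66 and π(4627) = 624, so π(4627)/π(321) ≈ 9.4545. The PNT-predicted ratio is (4627/ln(4627)) / (321/ln(321)) ≈ 9.8572. The two agree to within a few percent, as expected.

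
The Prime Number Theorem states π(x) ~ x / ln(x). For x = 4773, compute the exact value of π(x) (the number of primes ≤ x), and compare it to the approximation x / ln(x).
π(4773) = 641;  x/ln(x) ≈ 563.47;  relative error ≈ 12.10%.

Directly count primes up to 4773: π(4773) = 641. The PNT approximation gives 4773/ln(4773) ≈ 4773/8.47073 ≈ 563.47. Relative error (π(x) − x/ln(x)) / π(x) ≈ 12.10%; the approximation is known to undercount slightly (Li(x) is a better estimate).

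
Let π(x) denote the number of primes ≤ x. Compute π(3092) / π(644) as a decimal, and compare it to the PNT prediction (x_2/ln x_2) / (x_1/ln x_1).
π(3092)/π(644) = 442/117 ≈ 3.7778;  PNT prediction ≈ 3.8640.

π(644) = 117 and π(3092) = 442, so π(3092)/π(644) ≈ 3.7778. The PNT-predicted ratio is (3092/ln(3092)) / (644/ln(644)) ≈ 3.8640. The two agree to within a few percent, as expected.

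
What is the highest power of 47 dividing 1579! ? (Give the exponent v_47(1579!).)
v_47(1579!) = 33

Legendre's formula: v_p(n!) = Σ_{k ≥ 1} ⌊n / p^k⌋. For p = 47, n = 1579, the terms are:
  ⌊1579/47^1⌋ = ⌊1579/47⌋ = 33
(the next term ⌊1579/47^2⌋ = 0, terminating the sum). Summing: v_47(1579!) = 33 = 33.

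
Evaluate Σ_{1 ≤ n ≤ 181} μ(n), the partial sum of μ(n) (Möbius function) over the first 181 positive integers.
Σ_{n ≤ 181} μ(n) = -4

Compute μ(n) for each 1 ≤ n ≤ 181: μ(1) = 1, μ(2) = -1, μ(3) = -1, μ(4) = 0, μ(5) = -1, μ(6) = 1, μ(7) = -1, μ(8) = 0, μ(9) = 0, μ(10) = 1, μ(11) = -1, μ(12) = 0, μ(13) = -1, μ(14) = 1, μ(15) = 1, μ(16) = 0, μ(17) = -1, μ(18) = 0, μ(19) = -1, μ(20) = 0, μ(21) = 1, μ(22) = 1, μ(23) = -1, μ(24) = 0, μ(25) = 0, μ(26) = 1, μ(27) = 0, μ(28) = 0, μ(29) = -1, μ(30) = -1, μ(31) = -1, μ(32) = 0, μ(33) = 1, μ(34) = 1, μ(35) = 1, μ(36) = 0, μ(37) = -1, μ(38) = 1, μ(39) = 1, μ(40) = 0, μ(41) = -1, μ(42) = -1, μ(43) = -1, μ(44) = 0, μ(45) = 0, μ(46) = 1, μ(47) = -1, μ(48) = 0, μ(49) = 0, μ(50) = 0, μ(51) = 1, μ(52) = 0, μ(53) = -1, μ(54) = 0, μ(55) = 1, μ(56) = 0, μ(57) = 1, μ(58) = 1, μ(59) = -1, μ(60) = 0, μ(61) = -1, μ(62) = 1, μ(63) = 0, μ(64) = 0, μ(65) = 1, μ(66) = -1, μ(67) = -1, μ(68) = 0, μ(69) = 1, μ(70) = -1, μ(71) = -1, μ(72) = 0, μ(73) = -1, μ(74) = 1, μ(75) = 0, μ(76) = 0, μ(77) = 1, μ(78) = -1, μ(79) = -1, μ(80) = 0, μ(81) = 0, μ(82) = 1, μ(83) = -1, μ(84) = 0, μ(85) = 1, μ(86) = 1, μ(87) = 1, μ(88) = 0, μ(89) = -1, μ(90) = 0, μ(91) = 1, μ(92) = 0, μ(93) = 1, μ(94) = 1, μ(95) = 1, μ(96) = 0, μ(97) = -1, μ(98) = 0, μ(99) = 0, μ(100) = 0, μ(101) = -1, μ(102) = -1, μ(103) = -1, μ(104) = 0, μ(105) = -1, μ(106) = 1, μ(107) = -1, μ(108) = 0, μ(109) = -1, μ(110) = -1, μ(111) = 1, μ(112) = 0, μ(113) = -1, μ(114) = -1, μ(115) = 1, μ(116) = 0, μ(117) = 0, μ(118) = 1, μ(119) = 1, μ(120) = 0, μ(121) = 0, μ(122) = 1, μ(123) = 1, μ(124) = 0, μ(125) = 0, μ(126) = 0, μ(127) = -1, μ(128) = 0, μ(129) = 1, μ(130) = -1, μ(131) = -1, μ(132) = 0, μ(133) = 1, μ(134) = 1, μ(135) = 0, μ(136) = 0, μ(137) = -1, μ(138) = -1, μ(139) = -1, μ(140) = 0, μ(141) = 1, μ(142) = 1, μ(143) = 1, μ(144) = 0, μ(145) = 1, μ(146) = 1, μ(147) = 0, μ(148) = 0, μ(149) = -1, μ(150) = 0, μ(151) = -1, μ(152) = 0, μ(153) = 0, μ(154) = -1, μ(155) = 1, μ(156) = 0, μ(157) = -1, μ(158) = 1, μ(159) = 1, μ(160) = 0, μ(161) = 1, μ(162) = 0, μ(163) = -1, μ(164) = 0, μ(165) = -1, μ(166) = 1, μ(167) = -1, μ(168) = 0, μ(169) = 0, μ(170) = -1, μ(171) = 0, μ(172) = 0, μ(173) = -1, μ(174) = -1, μ(175) = 0, μ(176) = 0, μ(177) = 1, μ(178) = 1, μ(179) = -1, μ(180) = 0, μ(181) = -1. Summing all 181 values: -4. (Mertens function M(x) = Σ_{n ≤ x} μ(n); on average M(x) should be small (PNT ⟺ M(x) = o(x)).)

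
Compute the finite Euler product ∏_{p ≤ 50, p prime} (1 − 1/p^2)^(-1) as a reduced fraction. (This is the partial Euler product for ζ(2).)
∏ = 162139622078364740433577733/98952027459385036898304000

The primes p ≤ 50 are [2, 3, 5, 7, 11, 13, 17, 19, 23, 29, 31, 37, 41, 43, 47]. For each prime, (1 − 1/p^2)^(-1) = p^2 / (p^2 − 1). The product is (1 − 1/2^2)^(-1), (1 − 1/3^2)^(-1), (1 − 1/5^2)^(-1), (1 − 1/7^2)^(-1), (1 − 1/11^2)^(-1), (1 − 1/13^2)^(-1), (1 − 1/17^2)^(-1), (1 − 1/19^2)^(-1), (1 − 1/23^2)^(-1), (1 − 1/29^2)^(-1), (1 − 1/31^2)^(-1), (1 − 1/37^2)^(-1), (1 − 1/41^2)^(-1), (1 − 1/43^2)^(-1), (1 − 1/47^2)^(-1) = ∏ p^2 / (p^2 − 1) = 162139622078364740433577733/98952027459385036898304000.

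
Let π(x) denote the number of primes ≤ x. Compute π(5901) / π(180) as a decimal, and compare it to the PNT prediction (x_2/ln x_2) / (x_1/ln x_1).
π(5901)/π(180) = 776/41 ≈ 18.9268;  PNT prediction ≈ 19.6067.

π(180) = 41 and π(5901) = 776, so π(5901)/π(180) ≈ 18.9268. The PNT-predicted ratio is (5901/ln(5901)) / (180/ln(180)) ≈ 19.6067. The two agree to within a few percent, as expected.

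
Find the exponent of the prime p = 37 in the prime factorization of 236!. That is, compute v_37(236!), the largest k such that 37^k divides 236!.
v_37(236!) = 6

Legendre's formula: v_p(n!) = Σ_{k ≥ 1} ⌊n / p^k⌋. For p = 37, n = 236, the terms are:
  ⌊236/37^1⌋ = ⌊236/37⌋ = 6
(the next term ⌊236/37^2⌋ = 0, terminating the sum). Summing: v_37(236!) = 6 = 6.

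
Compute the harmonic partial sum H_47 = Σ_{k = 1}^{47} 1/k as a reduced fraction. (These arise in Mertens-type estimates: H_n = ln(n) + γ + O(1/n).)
H_47 = 280682601097106968469/63245806209101973600

Direct summation: H_47 = 1 + 1/2 + ... + 1/47. The least common denominator is lcm(1, ..., 47) = 442720643463713815200; over this denominator the numerator is 442720643463713815200 + 221360321731856907600 + 147573547821237938400 + 110680160865928453800 + 88544128692742763040 + 73786773910618969200 + 63245806209101973600 + 55340080432964226900 + 49191182607079312800 + 44272064346371381520 + 40247331223973983200 + 36893386955309484600 + 34055434112593370400 + 31622903104550986800 + 29514709564247587680 + 27670040216482113450 + 26042390791983165600 + 24595591303539656400 + 23301086498090200800 + 22136032173185690760 + 21081935403033991200 + 20123665611986991600 + 19248723628857122400 + 18446693477654742300 + 17708825738548552608 + 17027717056296685200 + 16397060869026437600 + 15811451552275493400 + 15266229084955648800 + 14757354782123793840 + 14281311079474639200 + 13835020108241056725 + 13415777074657994400 + 13021195395991582800 + 12649161241820394720 + 12297795651769828200 + 11965422796316589600 + 11650543249045100400 + 11351811370864456800 + 11068016086592845380 + 10798064474724727200 + 10540967701516995600 + 10295828917760786400 + 10061832805993495800 + 9838236521415862560 + 9624361814428561200 + 9419588158802421600 = 1964778207679748779283, so H_47 = 1964778207679748779283/442720643463713815200; reducing by gcd(1964778207679748779283, 442720643463713815200) = 7 gives 280682601097106968469/63245806209101973600 ≈ 4.43796. (The PNT-adjacent estimate ln(47) + γ ≈ 4.42736 matches within O(1/n).)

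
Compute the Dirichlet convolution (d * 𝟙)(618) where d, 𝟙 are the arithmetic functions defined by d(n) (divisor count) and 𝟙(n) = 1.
(d * 𝟙)(618) = 27

Divisors of 618: [1, 2, 3, 6, 103, 206, 309, 618]. For each d | 618:
  d = 1: d(1) · 𝟙(618/1) = 1 · 1 = 1
  d = 2: d(2) · 𝟙(618/2) = 2 · 1 = 2
  d = 3: d(3) · 𝟙(618/3) = 2 · 1 = 2
  d = 6: d(6) · 𝟙(618/6) = 4 · 1 = 4
  d = 103: d(103) · 𝟙(618/103) = 2 · 1 = 2
  d = 206: d(206) · 𝟙(618/206) = 4 · 1 = 4
  d = 309: d(309) · 𝟙(618/309) = 4 · 1 = 4
  d = 618: d(618) · 𝟙(618/618) = 8 · 1 = 8
Summing: (d * 𝟙)(618) = 1 + 2 + 2 + 4 + 2 + 4 + 4 + 8 = 27.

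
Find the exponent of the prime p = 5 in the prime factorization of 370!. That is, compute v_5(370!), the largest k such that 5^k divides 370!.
v_5(370!) = 90

Legendre's formula: v_p(n!) = Σ_{k ≥ 1} ⌊n / p^k⌋. For p = 5, n = 370, the terms are:
  ⌊370/5^1⌋ = ⌊370/5⌋ = 74
  ⌊370/5^2⌋ = ⌊370/25⌋ = 14
  ⌊370/5^3⌋ = ⌊370/125⌋ = 2
(the next term ⌊370/5^4⌋ = 0, terminating the sum). Summing: v_5(370!) = 74 + 14 + 2 = 90.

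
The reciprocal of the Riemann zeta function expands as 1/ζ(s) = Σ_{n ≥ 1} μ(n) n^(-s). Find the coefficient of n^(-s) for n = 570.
μ(570) = 1

Factor n = 570 = 2 · 3 · 5 · 19. μ(n) = 0 if any exponent ≥ 2 (not squarefree); otherwise μ(n) = (−1)^{ω(n)} where ω(n) is the number of distinct prime factors. Applying: μ(570) = 1.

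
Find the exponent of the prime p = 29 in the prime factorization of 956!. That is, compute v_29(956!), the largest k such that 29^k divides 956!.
v_29(956!) = 33

Legendre's formula: v_p(n!) = Σ_{k ≥ 1} ⌊n / p^k⌋. For p = 29, n = 956, the terms are:
  ⌊956/29^1⌋ = ⌊956/29⌋ = 32
  ⌊956/29^2⌋ = ⌊956/841⌋ = 1
(the next term ⌊956/29^3⌋ = 0, terminating the sum). Summing: v_29(956!) = 32 + 1 = 33.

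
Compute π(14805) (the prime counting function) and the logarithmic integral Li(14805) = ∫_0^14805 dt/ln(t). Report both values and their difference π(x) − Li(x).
π(14805) = 1734;  Li(14805) ≈ 1756.33;  π(x) − Li(x) ≈ -22.33.

Direct count of primes ≤ 14805 gives π(14805) = 1734. Numerical evaluation of the logarithmic integral gives Li(14805) ≈ 1756.33. The difference π(x) − Li(x) ≈ -22.33 is typically negative for small/moderate x (Li(x) overestimates), though Littlewood's theorem shows this sign changes infinitely often.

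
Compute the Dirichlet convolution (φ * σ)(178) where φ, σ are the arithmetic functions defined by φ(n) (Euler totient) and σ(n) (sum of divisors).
(φ * σ)(178) = 712

Divisors of 178: [1, 2, 89, 178]. For each d | 178:
  d = 1: φ(1) · σ(178/1) = 1 · 270 = 270
  d = 2: φ(2) · σ(178/2) = 1 · 90 = 90
  d = 89: φ(89) · σ(178/89) = 88 · 3 = 264
  d = 178: φ(178) · σ(178/178) = 88 · 1 = 88
Summing: (φ * σ)(178) = 270 + 90 + 264 + 88 = 712.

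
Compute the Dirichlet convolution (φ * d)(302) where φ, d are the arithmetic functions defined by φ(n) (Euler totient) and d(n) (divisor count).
(φ * d)(302) = 456

Divisors of 302: [1, 2, 151, 302]. For each d | 302:
  d = 1: φ(1) · d(302/1) = 1 · 4 = 4
  d = 2: φ(2) · d(302/2) = 1 · 2 = 2
  d = 151: φ(151) · d(302/151) = 150 · 2 = 300
  d = 302: φ(302) · d(302/302) = 150 · 1 = 150
Summing: (φ * d)(302) = 4 + 2 + 300 + 150 = 456.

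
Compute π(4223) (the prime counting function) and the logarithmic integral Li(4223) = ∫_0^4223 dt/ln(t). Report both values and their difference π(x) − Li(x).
π(4223) = 578;  Li(4223) ≈ 592.16;  π(x) − Li(x) ≈ -14.16.

Direct count of primes ≤ 4223 gives π(4223) = 578. Numerical evaluation of the logarithmic integral gives Li(4223) ≈ 592.16. The difference π(x) − Li(x) ≈ -14.16 is typically negative for small/moderate x (Li(x) overestimates), though Littlewood's theorem shows this sign changes infinitely often.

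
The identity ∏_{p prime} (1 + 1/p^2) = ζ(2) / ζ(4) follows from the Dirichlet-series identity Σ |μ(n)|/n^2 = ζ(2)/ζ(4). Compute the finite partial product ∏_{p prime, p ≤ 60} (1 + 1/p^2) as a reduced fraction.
∏ = 18792194413340635040000000000/12404819654958314061063105597

The primes p ≤ 60 are [2, 3, 5, 7, 11, 13, 17, 19, 23, 29, 31, 37, 41, 43, 47, 53, 59]. For each, (1 + 1/p^2) = (p^2 + 1)/p^2. Multiplying these fractions over p ∈ [2, 3, 5, 7, 11, 13, 17, 19, 23, 29, 31, 37, 41, 43, 47, 53, 59] gives 18792194413340635040000000000/12404819654958314061063105597. (In the limit P → ∞ this tends to ζ(2)/ζ(4).)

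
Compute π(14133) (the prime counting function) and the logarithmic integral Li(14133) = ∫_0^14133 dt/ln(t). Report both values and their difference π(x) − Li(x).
π(14133) = 1663;  Li(14133) ≈ 1686.18;  π(x) − Li(x) ≈ -23.18.

Direct count of primes ≤ 14133 gives π(14133) = 1663. Numerical evaluation of the logarithmic integral gives Li(14133) ≈ 1686.18. The difference π(x) − Li(x) ≈ -23.18 is typically negative for small/moderate x (Li(x) overestimates), though Littlewood's theorem shows this sign changes infinitely often.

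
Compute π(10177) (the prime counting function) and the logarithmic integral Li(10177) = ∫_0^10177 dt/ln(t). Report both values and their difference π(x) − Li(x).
π(10177) = 1250;  Li(10177) ≈ 1265.34;  π(x) − Li(x) ≈ -15.34.

Direct count of primes ≤ 10177 gives π(10177) = 1250. Numerical evaluation of the logarithmic integral gives Li(10177) ≈ 1265.34. The difference π(x) − Li(x) ≈ -15.34 is typically negative for small/moderate x (Li(x) overestimates), though Littlewood's theorem shows this sign changes infinitely often.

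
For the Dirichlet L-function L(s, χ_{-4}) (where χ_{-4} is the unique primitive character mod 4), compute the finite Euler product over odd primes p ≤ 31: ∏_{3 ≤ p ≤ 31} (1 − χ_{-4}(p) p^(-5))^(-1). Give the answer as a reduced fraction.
∏ = 52015810615424538455317584769582112629834289625/52216435813704314792391924764477903837266444288

The odd primes p ≤ 31 are [3, 5, 7, 11, 13, 17, 19, 23, 29, 31]. For each, χ(p) = 1 if p ≡ 1 mod 4, χ(p) = −1 if p ≡ 3 mod 4. Taking (1 − χ(p)/p^5)^(-1) = p^5/(p^5 − χ(p)): (1 − (-1)/3^5)^(-1) · (1 − (1)/5^5)^(-1) · (1 − (-1)/7^5)^(-1) · (1 − (-1)/11^5)^(-1) · (1 − (1)/13^5)^(-1) · (1 − (1)/17^5)^(-1) · (1 − (-1)/19^5)^(-1) · (1 − (-1)/23^5)^(-1) · (1 − (1)/29^5)^(-1) · (1 − (-1)/31^5)^(-1) = 52015810615424538455317584769582112629834289625/52216435813704314792391924764477903837266444288.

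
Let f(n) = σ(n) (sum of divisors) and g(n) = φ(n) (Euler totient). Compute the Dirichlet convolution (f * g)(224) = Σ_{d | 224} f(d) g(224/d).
(σ * φ)(224) = 2688

Divisors of 224: [1, 2, 4, 7, 8, 14, 16, 28, 32, 56, 112, 224]. For each d | 224:
  d = 1: σ(1) · φ(224/1) = 1 · 96 = 96
  d = 2: σ(2) · φ(224/2) = 3 · 48 = 144
  d = 4: σ(4) · φ(224/4) = 7 · 24 = 168
  d = 7: σ(7) · φ(224/7) = 8 · 16 = 128
  d = 8: σ(8) · φ(224/8) = 15 · 12 = 180
  d = 14: σ(14) · φ(224/14) = 24 · 8 = 192
  d = 16: σ(16) · φ(224/16) = 31 · 6 = 186
  d = 28: σ(28) · φ(224/28) = 56 · 4 = 224
  d = 32: σ(32) · φ(224/32) = 63 · 6 = 378
  d = 56: σ(56) · φ(224/56) = 120 · 2 = 240
  d = 112: σ(112) · φ(224/112) = 248 · 1 = 248
  d = 224: σ(224) · φ(224/224) = 504 · 1 = 504
Summing: (σ * φ)(224) = 96 + 144 + 168 + 128 + 180 + 192 + 186 + 224 + 378 + 240 + 248 + 504 = 2688.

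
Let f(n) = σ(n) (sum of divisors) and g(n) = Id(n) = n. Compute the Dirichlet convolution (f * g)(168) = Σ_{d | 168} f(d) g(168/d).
(σ * Id)(168) = 5145

Divisors of 168: [1, 2, 3, 4, 6, 7, 8, 12, 14, 21, 24, 28, 42, 56, 84, 168]. For each d | 168:
  d = 1: σ(1) · Id(168/1) = 1 · 168 = 168
  d = 2: σ(2) · Id(168/2) = 3 · 84 = 252
  d = 3: σ(3) · Id(168/3) = 4 · 56 = 224
  d = 4: σ(4) · Id(168/4) = 7 · 42 = 294
  d = 6: σ(6) · Id(168/6) = 12 · 28 = 336
  d = 7: σ(7) · Id(168/7) = 8 · 24 = 192
  d = 8: σ(8) · Id(168/8) = 15 · 21 = 315
  d = 12: σ(12) · Id(168/12) = 28 · 14 = 392
  d = 14: σ(14) · Id(168/14) = 24 · 12 = 288
  d = 21: σ(21) · Id(168/21) = 32 · 8 = 256
  d = 24: σ(24) · Id(168/24) = 60 · 7 = 420
  d = 28: σ(28) · Id(168/28) = 56 · 6 = 336
  d = 42: σ(42) · Id(168/42) = 96 · 4 = 384
  d = 56: σ(56) · Id(168/56) = 120 · 3 = 360
  d = 84: σ(84) · Id(168/84) = 224 · 2 = 448
  d = 168: σ(168) · Id(168/168) = 480 · 1 = 480
Summing: (σ * Id)(168) = 168 + 252 + 224 + 294 + 336 + 192 + 315 + 392 + 288 + 256 + 420 + 336 + 384 + 360 + 448 + 480 = 5145.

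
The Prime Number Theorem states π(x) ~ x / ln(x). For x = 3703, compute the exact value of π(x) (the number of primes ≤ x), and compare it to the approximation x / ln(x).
π(3703) = 517;  x/ln(x) ≈ 450.66;  relative error ≈ 12.83%.

Directly count primes up to 3703: π(3703) = 517. The PNT approximation gives 3703/ln(3703) ≈ 3703/8.21690 ≈ 450.66. Relative error (π(x) − x/ln(x)) / π(x) ≈ 12.83%; the approximation is known to undercount slightly (Li(x) is a better estimate).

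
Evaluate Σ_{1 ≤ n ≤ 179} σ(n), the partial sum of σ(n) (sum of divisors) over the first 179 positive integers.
Σ_{n ≤ 179} σ(n) = 26274

Compute σ(n) for each 1 ≤ n ≤ 179: σ(1) = 1, σ(2) = 3, σ(3) = 4, σ(4) = 7, σ(5) = 6, σ(6) = 12, σ(7) = 8, σ(8) = 15, σ(9) = 13, σ(10) = 18, σ(11) = 12, σ(12) = 28, σ(13) = 14, σ(14) = 24, σ(15) = 24, σ(16) = 31, σ(17) = 18, σ(18) = 39, σ(19) = 20, σ(20) = 42, σ(21) = 32, σ(22) = 36, σ(23) = 24, σ(24) = 60, σ(25) = 31, σ(26) = 42, σ(27) = 40, σ(28) = 56, σ(29) = 30, σ(30) = 72, σ(31) = 32, σ(32) = 63, σ(33) = 48, σ(34) = 54, σ(35) = 48, σ(36) = 91, σ(37) = 38, σ(38) = 60, σ(39) = 56, σ(40) = 90, σ(41) = 42, σ(42) = 96, σ(43) = 44, σ(44) = 84, σ(45) = 78, σ(46) = 72, σ(47) = 48, σ(48) = 124, σ(49) = 57, σ(50) = 93, σ(51) = 72, σ(52) = 98, σ(53) = 54, σ(54) = 120, σ(55) = 72, σ(56) = 120, σ(57) = 80, σ(58) = 90, σ(59) = 60, σ(60) = 168, σ(61) = 62, σ(62) = 96, σ(63) = 104, σ(64) = 127, σ(65) = 84, σ(66) = 144, σ(67) = 68, σ(68) = 126, σ(69) = 96, σ(70) = 144, σ(71) = 72, σ(72) = 195, σ(73) = 74, σ(74) = 114, σ(75) = 124, σ(76) = 140, σ(77) = 96, σ(78) = 168, σ(79) = 80, σ(80) = 186, σ(81) = 121, σ(82) = 126, σ(83) = 84, σ(84) = 224, σ(85) = 108, σ(86) = 132, σ(87) = 120, σ(88) = 180, σ(89) = 90, σ(90) = 234, σ(91) = 112, σ(92) = 168, σ(93) = 128, σ(94) = 144, σ(95) = 120, σ(96) = 252, σ(97) = 98, σ(98) = 171, σ(99) = 156, σ(100) = 217, σ(101) = 102, σ(102) = 216, σ(103) = 104, σ(104) = 210, σ(105) = 192, σ(106) = 162, σ(107) = 108, σ(108) = 280, σ(109) = 110, σ(110) = 216, σ(111) = 152, σ(112) = 248, σ(113) = 114, σ(114) = 240, σ(115) = 144, σ(116) = 210, σ(117) = 182, σ(118) = 180, σ(119) = 144, σ(120) = 360, σ(121) = 133, σ(122) = 186, σ(123) = 168, σ(124) = 224, σ(125) = 156, σ(126) = 312, σ(127) = 128, σ(128) = 255, σ(129) = 176, σ(130) = 252, σ(131) = 132, σ(132) = 336, σ(133) = 160, σ(134) = 204, σ(135) = 240, σ(136) = 270, σ(137) = 138, σ(138) = 288, σ(139) = 140, σ(140) = 336, σ(141) = 192, σ(142) = 216, σ(143) = 168, σ(144) = 403, σ(145) = 180, σ(146) = 222, σ(147) = 228, σ(148) = 266, σ(149) = 150, σ(150) = 372, σ(151) = 152, σ(152) = 300, σ(153) = 234, σ(154) = 288, σ(155) = 192, σ(156) = 392, σ(157) = 158, σ(158) = 240, σ(159) = 216, σ(160) = 378, σ(161) = 192, σ(162) = 363, σ(163) = 164, σ(164) = 294, σ(165) = 288, σ(166) = 252, σ(167) = 168, σ(168) = 480, σ(169) = 183, σ(170) = 324, σ(171) = 260, σ(172) = 308, σ(173) = 174, σ(174) = 360, σ(175) = 248, σ(176) = 372, σ(177) = 240, σ(178) = 270, σ(179) = 180. Summing all 179 values: 26274. (Average order: Σ_{n ≤ x} σ(n) ~ (π²/12) x². For x = 179, (π²/12)·179² ≈ 26352.67.)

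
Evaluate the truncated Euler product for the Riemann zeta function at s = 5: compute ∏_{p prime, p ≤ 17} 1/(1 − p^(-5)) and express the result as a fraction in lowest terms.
∏ = 3618351187072042546125/3489494469487104326464

The primes p ≤ 17 are [2, 3, 5, 7, 11, 13, 17]. For each prime, (1 − 1/p^5)^(-1) = p^5 / (p^5 − 1). The product is (1 − 1/2^5)^(-1), (1 − 1/3^5)^(-1), (1 − 1/5^5)^(-1), (1 − 1/7^5)^(-1), (1 − 1/11^5)^(-1), (1 − 1/13^5)^(-1), (1 − 1/17^5)^(-1) = ∏ p^5 / (p^5 − 1) = 3618351187072042546125/3489494469487104326464.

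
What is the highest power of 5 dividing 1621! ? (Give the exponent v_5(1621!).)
v_5(1621!) = 402

Legendre's formula: v_p(n!) = Σ_{k ≥ 1} ⌊n / p^k⌋. For p = 5, n = 1621, the terms are:
  ⌊1621/5^1⌋ = ⌊1621/5⌋ = 324
  ⌊1621/5^2⌋ = ⌊1621/25⌋ = 64
  ⌊1621/5^3⌋ = ⌊1621/125⌋ = 12
  ⌊1621/5^4⌋ = ⌊1621/625⌋ = 2
(the next term ⌊1621/5^5⌋ = 0, terminating the sum). Summing: v_5(1621!) = 324 + 64 + 12 + 2 = 402.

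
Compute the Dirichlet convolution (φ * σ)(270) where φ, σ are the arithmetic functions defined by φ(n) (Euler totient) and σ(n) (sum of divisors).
(φ * σ)(270) = 4320

Divisors of 270: [1, 2, 3, 5, 6, 9, 10, 15, 18, 27, 30, 45, 54, 90, 135, 270]. For each d | 270:
  d = 1: φ(1) · σ(270/1) = 1 · 720 = 720
  d = 2: φ(2) · σ(270/2) = 1 · 240 = 240
  d = 3: φ(3) · σ(270/3) = 2 · 234 = 468
  d = 5: φ(5) · σ(270/5) = 4 · 120 = 480
  d = 6: φ(6) · σ(270/6) = 2 · 78 = 156
  d = 9: φ(9) · σ(270/9) = 6 · 72 = 432
  d = 10: φ(10) · σ(270/10) = 4 · 40 = 160
  d = 15: φ(15) · σ(270/15) = 8 · 39 = 312
  d = 18: φ(18) · σ(270/18) = 6 · 24 = 144
  d = 27: φ(27) · σ(270/27) = 18 · 18 = 324
  d = 30: φ(30) · σ(270/30) = 8 · 13 = 104
  d = 45: φ(45) · σ(270/45) = 24 · 12 = 288
  d = 54: φ(54) · σ(270/54) = 18 · 6 = 108
  d = 90: φ(90) · σ(270/90) = 24 · 4 = 96
  d = 135: φ(135) · σ(270/135) = 72 · 3 = 216
  d = 270: φ(270) · σ(270/270) = 72 · 1 = 72
Summing: (φ * σ)(270) = 720 + 240 + 468 + 480 + 156 + 432 + 160 + 312 + 144 + 324 + 104 + 288 + 108 + 96 + 216 + 72 = 4320.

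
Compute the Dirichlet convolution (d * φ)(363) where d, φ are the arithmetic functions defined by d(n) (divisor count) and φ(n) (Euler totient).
(d * φ)(363) = 532

Divisors of 363: [1, 3, 11, 33, 121, 363]. For each d | 363:
  d = 1: d(1) · φ(363/1) = 1 · 220 = 220
  d = 3: d(3) · φ(363/3) = 2 · 110 = 220
  d = 11: d(11) · φ(363/11) = 2 · 20 = 40
  d = 33: d(33) · φ(363/33) = 4 · 10 = 40
  d = 121: d(121) · φ(363/121) = 3 · 2 = 6
  d = 363: d(363) · φ(363/363) = 6 · 1 = 6
Summing: (d * φ)(363) = 220 + 220 + 40 + 40 + 6 + 6 = 532.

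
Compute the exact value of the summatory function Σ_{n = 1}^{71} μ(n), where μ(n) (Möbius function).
Σ_{n ≤ 71} μ(n) = -3

Compute μ(n) for each 1 ≤ n ≤ 71: μ(1) = 1, μ(2) = -1, μ(3) = -1, μ(4) = 0, μ(5) = -1, μ(6) = 1, μ(7) = -1, μ(8) = 0, μ(9) = 0, μ(10) = 1, μ(11) = -1, μ(12) = 0, μ(13) = -1, μ(14) = 1, μ(15) = 1, μ(16) = 0, μ(17) = -1, μ(18) = 0, μ(19) = -1, μ(20) = 0, μ(21) = 1, μ(22) = 1, μ(23) = -1, μ(24) = 0, μ(25) = 0, μ(26) = 1, μ(27) = 0, μ(28) = 0, μ(29) = -1, μ(30) = -1, μ(31) = -1, μ(32) = 0, μ(33) = 1, μ(34) = 1, μ(35) = 1, μ(36) = 0, μ(37) = -1, μ(38) = 1, μ(39) = 1, μ(40) = 0, μ(41) = -1, μ(42) = -1, μ(43) = -1, μ(44) = 0, μ(45) = 0, μ(46) = 1, μ(47) = -1, μ(48) = 0, μ(49) = 0, μ(50) = 0, μ(51) = 1, μ(52) = 0, μ(53) = -1, μ(54) = 0, μ(55) = 1, μ(56) = 0, μ(57) = 1, μ(58) = 1, μ(59) = -1, μ(60) = 0, μ(61) = -1, μ(62) = 1, μ(63) = 0, μ(64) = 0, μ(65) = 1, μ(66) = -1, μ(67) = -1, μ(68) = 0, μ(69) = 1, μ(70) = -1, μ(71) = -1. Summing all 71 values: -3. (Mertens function M(x) = Σ_{n ≤ x} μ(n); on average M(x) should be small (PNT ⟺ M(x) = o(x)).)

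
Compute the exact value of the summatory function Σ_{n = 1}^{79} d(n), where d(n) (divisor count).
Σ_{n ≤ 79} d(n) = 358

Compute d(n) for each 1 ≤ n ≤ 79: d(1) = 1, d(2) = 2, d(3) = 2, d(4) = 3, d(5) = 2, d(6) = 4, d(7) = 2, d(8) = 4, d(9) = 3, d(10) = 4, d(11) = 2, d(12) = 6, d(13) = 2, d(14) = 4, d(15) = 4, d(16) = 5, d(17) = 2, d(18) = 6, d(19) = 2, d(20) = 6, d(21) = 4, d(22) = 4, d(23) = 2, d(24) = 8, d(25) = 3, d(26) = 4, d(27) = 4, d(28) = 6, d(29) = 2, d(30) = 8, d(31) = 2, d(32) = 6, d(33) = 4, d(34) = 4, d(35) = 4, d(36) = 9, d(37) = 2, d(38) = 4, d(39) = 4, d(40) = 8, d(41) = 2, d(42) = 8, d(43) = 2, d(44) = 6, d(45) = 6, d(46) = 4, d(47) = 2, d(48) = 10, d(49) = 3, d(50) = 6, d(51) = 4, d(52) = 6, d(53) = 2, d(54) = 8, d(55) = 4, d(56) = 8, d(57) = 4, d(58) = 4, d(59) = 2, d(60) = 12, d(61) = 2, d(62) = 4, d(63) = 6, d(64) = 7, d(65) = 4, d(66) = 8, d(67) = 2, d(68) = 6, d(69) = 4, d(70) = 8, d(71) = 2, d(72) = 12, d(73) = 2, d(74) = 4, d(75) = 6, d(76) = 6, d(77) = 4, d(78) = 8, d(79) = 2. Summing all 79 values: 358. (Dirichlet's divisor formula: Σ_{n ≤ x} d(n) = x ln(x) + (2γ − 1) x + O(√x). For x = 79, the asymptotic estimate is ≈ 357.39.)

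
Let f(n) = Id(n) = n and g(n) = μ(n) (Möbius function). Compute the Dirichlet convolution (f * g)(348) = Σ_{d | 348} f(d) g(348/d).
(Id * μ)(348) = 112

Divisors of 348: [1, 2, 3, 4, 6, 12, 29, 58, 87, 116, 174, 348]. For each d | 348:
  d = 1: Id(1) · μ(348/1) = 1 · 0 = 0
  d = 2: Id(2) · μ(348/2) = 2 · -1 = -2
  d = 3: Id(3) · μ(348/3) = 3 · 0 = 0
  d = 4: Id(4) · μ(348/4) = 4 · 1 = 4
  d = 6: Id(6) · μ(348/6) = 6 · 1 = 6
  d = 12: Id(12) · μ(348/12) = 12 · -1 = -12
  d = 29: Id(29) · μ(348/29) = 29 · 0 = 0
  d = 58: Id(58) · μ(348/58) = 58 · 1 = 58
  d = 87: Id(87) · μ(348/87) = 87 · 0 = 0
  d = 116: Id(116) · μ(348/116) = 116 · -1 = -116
  d = 174: Id(174) · μ(348/174) = 174 · -1 = -174
  d = 348: Id(348) · μ(348/348) = 348 · 1 = 348
Summing: (Id * μ)(348) = 0 + -2 + 0 + 4 + 6 + -12 + 0 + 58 + 0 + -116 + -174 + 348 = 112.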